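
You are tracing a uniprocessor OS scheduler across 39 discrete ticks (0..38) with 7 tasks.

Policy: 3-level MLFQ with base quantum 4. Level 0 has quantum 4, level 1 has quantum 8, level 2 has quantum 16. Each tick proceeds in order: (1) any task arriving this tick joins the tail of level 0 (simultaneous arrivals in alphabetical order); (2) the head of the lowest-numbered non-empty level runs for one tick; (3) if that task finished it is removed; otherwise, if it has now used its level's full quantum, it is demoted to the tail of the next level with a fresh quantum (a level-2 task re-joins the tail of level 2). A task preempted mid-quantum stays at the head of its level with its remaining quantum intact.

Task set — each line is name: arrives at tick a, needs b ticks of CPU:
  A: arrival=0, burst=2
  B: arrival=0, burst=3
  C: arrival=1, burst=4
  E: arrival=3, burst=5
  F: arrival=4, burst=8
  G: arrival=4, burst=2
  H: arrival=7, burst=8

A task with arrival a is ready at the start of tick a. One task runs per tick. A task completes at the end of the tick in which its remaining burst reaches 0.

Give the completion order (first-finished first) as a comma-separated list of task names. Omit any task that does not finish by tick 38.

t=0: L0/L1/L2 = AB/-/- → run A
t=1: L0/L1/L2 = ABC/-/- → run A
t=2: L0/L1/L2 = BC/-/- → run B
t=3: L0/L1/L2 = BCE/-/- → run B
t=4: L0/L1/L2 = BCEFG/-/- → run B
t=5: L0/L1/L2 = CEFG/-/- → run C
t=6: L0/L1/L2 = CEFG/-/- → run C
t=7: L0/L1/L2 = CEFGH/-/- → run C
t=8: L0/L1/L2 = CEFGH/-/- → run C
t=9: L0/L1/L2 = EFGH/-/- → run E
t=10: L0/L1/L2 = EFGH/-/- → run E
t=11: L0/L1/L2 = EFGH/-/- → run E
t=12: L0/L1/L2 = EFGH/-/- → run E
t=13: L0/L1/L2 = FGH/E/- → run F
t=14: L0/L1/L2 = FGH/E/- → run F
t=15: L0/L1/L2 = FGH/E/- → run F
t=16: L0/L1/L2 = FGH/E/- → run F
t=17: L0/L1/L2 = GH/EF/- → run G
t=18: L0/L1/L2 = GH/EF/- → run G
t=19: L0/L1/L2 = H/EF/- → run H
t=20: L0/L1/L2 = H/EF/- → run H
t=21: L0/L1/L2 = H/EF/- → run H
t=22: L0/L1/L2 = H/EF/- → run H
t=23: L0/L1/L2 = -/EFH/- → run E
t=24: L0/L1/L2 = -/FH/- → run F
t=25: L0/L1/L2 = -/FH/- → run F
t=26: L0/L1/L2 = -/FH/- → run F
t=27: L0/L1/L2 = -/FH/- → run F
t=28: L0/L1/L2 = -/H/- → run H
t=29: L0/L1/L2 = -/H/- → run H
t=30: L0/L1/L2 = -/H/- → run H
t=31: L0/L1/L2 = -/H/- → run H
t=32: (idle)
t=33: (idle)
t=34: (idle)
t=35: (idle)
t=36: (idle)
t=37: (idle)
t=38: (idle)

completion order = A, B, C, G, E, F, H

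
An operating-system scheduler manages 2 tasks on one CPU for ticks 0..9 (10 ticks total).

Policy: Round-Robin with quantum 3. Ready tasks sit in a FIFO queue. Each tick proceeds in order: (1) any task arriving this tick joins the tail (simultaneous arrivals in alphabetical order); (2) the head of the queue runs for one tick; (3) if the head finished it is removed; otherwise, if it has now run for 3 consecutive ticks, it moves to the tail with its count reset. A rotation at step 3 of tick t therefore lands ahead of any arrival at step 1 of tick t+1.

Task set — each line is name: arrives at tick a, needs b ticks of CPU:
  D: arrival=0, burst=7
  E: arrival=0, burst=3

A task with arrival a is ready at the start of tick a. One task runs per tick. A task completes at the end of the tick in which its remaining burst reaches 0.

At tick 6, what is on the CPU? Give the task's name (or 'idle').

t=0: queue=[D,E] q_used=0 → run D
t=1: queue=[D,E] q_used=1 → run D
t=2: queue=[D,E] q_used=2 → run D
t=3: queue=[E,D] q_used=0 → run E
t=4: queue=[E,D] q_used=1 → run E
t=5: queue=[E,D] q_used=2 → run E
t=6: queue=[D] q_used=0 → run D
t=7: queue=[D] q_used=1 → run D
t=8: queue=[D] q_used=2 → run D
t=9: queue=[D] q_used=0 → run D

running at tick 6 = D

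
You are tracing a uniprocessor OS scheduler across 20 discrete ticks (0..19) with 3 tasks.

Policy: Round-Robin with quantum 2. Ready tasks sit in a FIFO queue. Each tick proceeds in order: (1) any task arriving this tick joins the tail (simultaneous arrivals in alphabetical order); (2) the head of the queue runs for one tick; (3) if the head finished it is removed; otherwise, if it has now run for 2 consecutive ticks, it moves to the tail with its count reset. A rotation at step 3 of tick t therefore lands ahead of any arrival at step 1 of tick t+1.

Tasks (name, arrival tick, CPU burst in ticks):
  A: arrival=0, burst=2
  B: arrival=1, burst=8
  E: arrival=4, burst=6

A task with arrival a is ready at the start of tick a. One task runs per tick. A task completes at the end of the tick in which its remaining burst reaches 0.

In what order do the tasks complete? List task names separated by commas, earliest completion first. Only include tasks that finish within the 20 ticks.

t=0: queue=[A] q_used=0 → run A
t=1: queue=[A,B] q_used=1 → run A
t=2: queue=[B] q_used=0 → run B
t=3: queue=[B] q_used=1 → run B
t=4: queue=[B,E] q_used=0 → run B
t=5: queue=[B,E] q_used=1 → run B
t=6: queue=[E,B] q_used=0 → run E
t=7: queue=[E,B] q_used=1 → run E
t=8: queue=[B,E] q_used=0 → run B
t=9: queue=[B,E] q_used=1 → run B
t=10: queue=[E,B] q_used=0 → run E
t=11: queue=[E,B] q_used=1 → run E
t=12: queue=[B,E] q_used=0 → run B
t=13: queue=[B,E] q_used=1 → run B
t=14: queue=[E] q_used=0 → run E
t=15: queue=[E] q_used=1 → run E
t=16: (idle)
t=17: (idle)
t=18: (idle)
t=19: (idle)

completion order = A, B, E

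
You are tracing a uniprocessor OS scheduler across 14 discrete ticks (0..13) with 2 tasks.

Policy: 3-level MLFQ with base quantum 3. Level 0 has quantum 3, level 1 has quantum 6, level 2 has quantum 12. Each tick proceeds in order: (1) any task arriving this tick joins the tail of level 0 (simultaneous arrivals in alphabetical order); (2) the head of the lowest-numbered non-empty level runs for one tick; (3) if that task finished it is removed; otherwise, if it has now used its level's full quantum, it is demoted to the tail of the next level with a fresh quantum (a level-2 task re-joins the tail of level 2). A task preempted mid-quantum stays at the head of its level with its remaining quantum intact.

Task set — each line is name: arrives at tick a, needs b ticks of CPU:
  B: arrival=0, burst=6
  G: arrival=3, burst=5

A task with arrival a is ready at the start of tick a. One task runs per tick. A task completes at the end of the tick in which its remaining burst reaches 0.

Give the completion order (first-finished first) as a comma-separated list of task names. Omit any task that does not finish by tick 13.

completion order = B, G

t=0: L0/L1/L2 = B/-/- → run B
t=1: L0/L1/L2 = B/-/- → run B
t=2: L0/L1/L2 = B/-/- → run B
t=3: L0/L1/L2 = G/B/- → run G
t=4: L0/L1/L2 = G/B/- → run G
t=5: L0/L1/L2 = G/B/- → run G
t=6: L0/L1/L2 = -/BG/- → run B
t=7: L0/L1/L2 = -/BG/- → run B
t=8: L0/L1/L2 = -/BG/- → run B
t=9: L0/L1/L2 = -/G/- → run G
t=10: L0/L1/L2 = -/G/- → run G
t=11: (idle)
t=12: (idle)
t=13: (idle)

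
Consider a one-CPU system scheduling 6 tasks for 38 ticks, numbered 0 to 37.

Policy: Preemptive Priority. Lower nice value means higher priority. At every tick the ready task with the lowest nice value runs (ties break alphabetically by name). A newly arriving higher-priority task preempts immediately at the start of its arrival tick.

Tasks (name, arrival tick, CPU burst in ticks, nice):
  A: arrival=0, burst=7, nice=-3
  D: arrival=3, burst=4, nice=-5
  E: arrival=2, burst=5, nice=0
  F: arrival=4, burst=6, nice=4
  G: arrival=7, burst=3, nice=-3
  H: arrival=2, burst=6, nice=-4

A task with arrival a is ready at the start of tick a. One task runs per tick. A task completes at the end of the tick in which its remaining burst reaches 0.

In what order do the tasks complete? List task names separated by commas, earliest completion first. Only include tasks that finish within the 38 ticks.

completion order = D, H, A, G, E, F

t=0: ready={A} → run A
t=1: ready={A} → run A
t=2: ready={A,E,H} → run H
t=3: ready={A,D,E,H} → run D
t=4: ready={A,D,E,F,H} → run D
t=5: ready={A,D,E,F,H} → run D
t=6: ready={A,D,E,F,H} → run D
t=7: ready={A,E,F,G,H} → run H
t=8: ready={A,E,F,G,H} → run H
t=9: ready={A,E,F,G,H} → run H
t=10: ready={A,E,F,G,H} → run H
t=11: ready={A,E,F,G,H} → run H
t=12: ready={A,E,F,G} → run A
t=13: ready={A,E,F,G} → run A
t=14: ready={A,E,F,G} → run A
t=15: ready={A,E,F,G} → run A
t=16: ready={A,E,F,G} → run A
t=17: ready={E,F,G} → run G
t=18: ready={E,F,G} → run G
t=19: ready={E,F,G} → run G
t=20: ready={E,F} → run E
t=21: ready={E,F} → run E
t=22: ready={E,F} → run E
t=23: ready={E,F} → run E
t=24: ready={E,F} → run E
t=25: ready={F} → run F
t=26: ready={F} → run F
t=27: ready={F} → run F
t=28: ready={F} → run F
t=29: ready={F} → run F
t=30: ready={F} → run F
t=31: (idle)
t=32: (idle)
t=33: (idle)
t=34: (idle)
t=35: (idle)
t=36: (idle)
t=37: (idle)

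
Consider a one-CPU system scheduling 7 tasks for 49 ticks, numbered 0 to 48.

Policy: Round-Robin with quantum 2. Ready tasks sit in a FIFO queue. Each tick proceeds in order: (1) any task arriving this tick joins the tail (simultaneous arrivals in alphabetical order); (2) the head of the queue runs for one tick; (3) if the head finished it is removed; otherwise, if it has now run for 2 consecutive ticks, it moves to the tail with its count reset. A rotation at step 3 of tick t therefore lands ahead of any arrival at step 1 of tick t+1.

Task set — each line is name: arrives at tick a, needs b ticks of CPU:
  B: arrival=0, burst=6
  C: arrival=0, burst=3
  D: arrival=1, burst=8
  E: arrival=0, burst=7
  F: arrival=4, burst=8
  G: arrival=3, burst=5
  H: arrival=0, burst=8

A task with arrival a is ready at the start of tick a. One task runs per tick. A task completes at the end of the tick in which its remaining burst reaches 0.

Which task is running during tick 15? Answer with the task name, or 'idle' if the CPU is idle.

t=0: queue=[B,C,E,H] q_used=0 → run B
t=1: queue=[B,C,E,H,D] q_used=1 → run B
t=2: queue=[C,E,H,D,B] q_used=0 → run C
t=3: queue=[C,E,H,D,B,G] q_used=1 → run C
t=4: queue=[E,H,D,B,G,C,F] q_used=0 → run E
t=5: queue=[E,H,D,B,G,C,F] q_used=1 → run E
t=6: queue=[H,D,B,G,C,F,E] q_used=0 → run H
t=7: queue=[H,D,B,G,C,F,E] q_used=1 → run H
t=8: queue=[D,B,G,C,F,E,H] q_used=0 → run D
t=9: queue=[D,B,G,C,F,E,H] q_used=1 → run D
t=10: queue=[B,G,C,F,E,H,D] q_used=0 → run B
t=11: queue=[B,G,C,F,E,H,D] q_used=1 → run B
t=12: queue=[G,C,F,E,H,D,B] q_used=0 → run G
t=13: queue=[G,C,F,E,H,D,B] q_used=1 → run G
t=14: queue=[C,F,E,H,D,B,G] q_used=0 → run C
t=15: queue=[F,E,H,D,B,G] q_used=0 → run F
t=16: queue=[F,E,H,D,B,G] q_used=1 → run F
t=17: queue=[E,H,D,B,G,F] q_used=0 → run E
t=18: queue=[E,H,D,B,G,F] q_used=1 → run E
t=19: queue=[H,D,B,G,F,E] q_used=0 → run H
t=20: queue=[H,D,B,G,F,E] q_used=1 → run H
t=21: queue=[D,B,G,F,E,H] q_used=0 → run D
t=22: queue=[D,B,G,F,E,H] q_used=1 → run D
t=23: queue=[B,G,F,E,H,D] q_used=0 → run B
t=24: queue=[B,G,F,E,H,D] q_used=1 → run B
t=25: queue=[G,F,E,H,D] q_used=0 → run G
t=26: queue=[G,F,E,H,D] q_used=1 → run G
t=27: queue=[F,E,H,D,G] q_used=0 → run F
t=28: queue=[F,E,H,D,G] q_used=1 → run F
t=29: queue=[E,H,D,G,F] q_used=0 → run E
t=30: queue=[E,H,D,G,F] q_used=1 → run E
t=31: queue=[H,D,G,F,E] q_used=0 → run H
t=32: queue=[H,D,G,F,E] q_used=1 → run H
t=33: queue=[D,G,F,E,H] q_used=0 → run D
t=34: queue=[D,G,F,E,H] q_used=1 → run D
t=35: queue=[G,F,E,H,D] q_used=0 → run G
t=36: queue=[F,E,H,D] q_used=0 → run F
t=37: queue=[F,E,H,D] q_used=1 → run F
t=38: queue=[E,H,D,F] q_used=0 → run E
t=39: queue=[H,D,F] q_used=0 → run H
t=40: queue=[H,D,F] q_used=1 → run H
t=41: queue=[D,F] q_used=0 → run D
t=42: queue=[D,F] q_used=1 → run D
t=43: queue=[F] q_used=0 → run F
t=44: queue=[F] q_used=1 → run F
t=45: (idle)
t=46: (idle)
t=47: (idle)
t=48: (idle)

running at tick 15 = F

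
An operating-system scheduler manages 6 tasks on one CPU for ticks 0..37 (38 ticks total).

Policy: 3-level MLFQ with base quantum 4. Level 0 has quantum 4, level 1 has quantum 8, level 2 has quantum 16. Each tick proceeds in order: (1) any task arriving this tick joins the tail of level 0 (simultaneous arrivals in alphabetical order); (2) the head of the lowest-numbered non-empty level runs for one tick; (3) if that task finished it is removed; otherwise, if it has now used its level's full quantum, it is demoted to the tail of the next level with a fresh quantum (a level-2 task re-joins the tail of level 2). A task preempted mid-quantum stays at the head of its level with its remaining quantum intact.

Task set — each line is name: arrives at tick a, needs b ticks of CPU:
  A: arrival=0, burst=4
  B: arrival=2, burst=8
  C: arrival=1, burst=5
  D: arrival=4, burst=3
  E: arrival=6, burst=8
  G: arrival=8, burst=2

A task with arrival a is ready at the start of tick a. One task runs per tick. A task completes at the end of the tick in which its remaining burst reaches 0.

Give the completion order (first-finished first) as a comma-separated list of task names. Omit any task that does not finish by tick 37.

t=0: L0/L1/L2 = A/-/- → run A
t=1: L0/L1/L2 = AC/-/- → run A
t=2: L0/L1/L2 = ACB/-/- → run A
t=3: L0/L1/L2 = ACB/-/- → run A
t=4: L0/L1/L2 = CBD/-/- → run C
t=5: L0/L1/L2 = CBD/-/- → run C
t=6: L0/L1/L2 = CBDE/-/- → run C
t=7: L0/L1/L2 = CBDE/-/- → run C
t=8: L0/L1/L2 = BDEG/C/- → run B
t=9: L0/L1/L2 = BDEG/C/- → run B
t=10: L0/L1/L2 = BDEG/C/- → run B
t=11: L0/L1/L2 = BDEG/C/- → run B
t=12: L0/L1/L2 = DEG/CB/- → run D
t=13: L0/L1/L2 = DEG/CB/- → run D
t=14: L0/L1/L2 = DEG/CB/- → run D
t=15: L0/L1/L2 = EG/CB/- → run E
t=16: L0/L1/L2 = EG/CB/- → run E
t=17: L0/L1/L2 = EG/CB/- → run E
t=18: L0/L1/L2 = EG/CB/- → run E
t=19: L0/L1/L2 = G/CBE/- → run G
t=20: L0/L1/L2 = G/CBE/- → run G
t=21: L0/L1/L2 = -/CBE/- → run C
t=22: L0/L1/L2 = -/BE/- → run B
t=23: L0/L1/L2 = -/BE/- → run B
t=24: L0/L1/L2 = -/BE/- → run B
t=25: L0/L1/L2 = -/BE/- → run B
t=26: L0/L1/L2 = -/E/- → run E
t=27: L0/L1/L2 = -/E/- → run E
t=28: L0/L1/L2 = -/E/- → run E
t=29: L0/L1/L2 = -/E/- → run E
t=30: (idle)
t=31: (idle)
t=32: (idle)
t=33: (idle)
t=34: (idle)
t=35: (idle)
t=36: (idle)
t=37: (idle)

completion order = A, D, G, C, B, E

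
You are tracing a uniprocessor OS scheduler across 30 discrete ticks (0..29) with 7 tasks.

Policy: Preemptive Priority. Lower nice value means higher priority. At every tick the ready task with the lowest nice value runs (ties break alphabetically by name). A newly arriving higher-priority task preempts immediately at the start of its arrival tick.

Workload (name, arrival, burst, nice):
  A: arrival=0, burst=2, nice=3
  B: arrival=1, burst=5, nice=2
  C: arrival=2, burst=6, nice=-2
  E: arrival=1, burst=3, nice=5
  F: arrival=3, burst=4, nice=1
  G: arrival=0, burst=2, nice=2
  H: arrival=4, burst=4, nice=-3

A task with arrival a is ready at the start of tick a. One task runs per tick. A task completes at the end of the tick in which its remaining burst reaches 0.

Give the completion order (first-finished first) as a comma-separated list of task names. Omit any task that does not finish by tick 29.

completion order = H, C, F, B, G, A, E

t=0: ready={A,G} → run G
t=1: ready={A,B,E,G} → run B
t=2: ready={A,B,C,E,G} → run C
t=3: ready={A,B,C,E,F,G} → run C
t=4: ready={A,B,C,E,F,G,H} → run H
t=5: ready={A,B,C,E,F,G,H} → run H
t=6: ready={A,B,C,E,F,G,H} → run H
t=7: ready={A,B,C,E,F,G,H} → run H
t=8: ready={A,B,C,E,F,G} → run C
t=9: ready={A,B,C,E,F,G} → run C
t=10: ready={A,B,C,E,F,G} → run C
t=11: ready={A,B,C,E,F,G} → run C
t=12: ready={A,B,E,F,G} → run F
t=13: ready={A,B,E,F,G} → run F
t=14: ready={A,B,E,F,G} → run F
t=15: ready={A,B,E,F,G} → run F
t=16: ready={A,B,E,G} → run B
t=17: ready={A,B,E,G} → run B
t=18: ready={A,B,E,G} → run B
t=19: ready={A,B,E,G} → run B
t=20: ready={A,E,G} → run G
t=21: ready={A,E} → run A
t=22: ready={A,E} → run A
t=23: ready={E} → run E
t=24: ready={E} → run E
t=25: ready={E} → run E
t=26: (idle)
t=27: (idle)
t=28: (idle)
t=29: (idle)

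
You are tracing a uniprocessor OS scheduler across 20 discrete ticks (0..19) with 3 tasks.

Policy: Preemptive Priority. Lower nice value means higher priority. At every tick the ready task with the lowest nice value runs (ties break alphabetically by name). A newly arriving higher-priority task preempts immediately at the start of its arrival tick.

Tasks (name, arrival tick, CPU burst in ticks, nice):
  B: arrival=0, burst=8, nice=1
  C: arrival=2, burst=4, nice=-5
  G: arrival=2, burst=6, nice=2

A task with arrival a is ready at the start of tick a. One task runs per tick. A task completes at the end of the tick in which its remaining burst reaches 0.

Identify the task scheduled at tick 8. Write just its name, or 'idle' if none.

running at tick 8 = B

t=0: ready={B} → run B
t=1: ready={B} → run B
t=2: ready={B,C,G} → run C
t=3: ready={B,C,G} → run C
t=4: ready={B,C,G} → run C
t=5: ready={B,C,G} → run C
t=6: ready={B,G} → run B
t=7: ready={B,G} → run B
t=8: ready={B,G} → run B
t=9: ready={B,G} → run B
t=10: ready={B,G} → run B
t=11: ready={B,G} → run B
t=12: ready={G} → run G
t=13: ready={G} → run G
t=14: ready={G} → run G
t=15: ready={G} → run G
t=16: ready={G} → run G
t=17: ready={G} → run G
t=18: (idle)
t=19: (idle)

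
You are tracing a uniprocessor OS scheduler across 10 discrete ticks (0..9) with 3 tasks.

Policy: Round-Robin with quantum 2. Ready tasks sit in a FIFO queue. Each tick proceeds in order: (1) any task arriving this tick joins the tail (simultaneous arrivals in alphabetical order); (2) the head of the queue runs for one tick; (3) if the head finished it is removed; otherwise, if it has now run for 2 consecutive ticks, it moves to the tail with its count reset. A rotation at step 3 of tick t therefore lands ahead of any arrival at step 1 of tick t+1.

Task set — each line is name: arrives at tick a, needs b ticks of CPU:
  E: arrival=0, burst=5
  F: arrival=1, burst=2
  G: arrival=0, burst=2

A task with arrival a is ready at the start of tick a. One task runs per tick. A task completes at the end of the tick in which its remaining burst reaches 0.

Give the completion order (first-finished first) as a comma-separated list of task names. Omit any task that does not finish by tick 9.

t=0: queue=[E,G] q_used=0 → run E
t=1: queue=[E,G,F] q_used=1 → run E
t=2: queue=[G,F,E] q_used=0 → run G
t=3: queue=[G,F,E] q_used=1 → run G
t=4: queue=[F,E] q_used=0 → run F
t=5: queue=[F,E] q_used=1 → run F
t=6: queue=[E] q_used=0 → run E
t=7: queue=[E] q_used=1 → run E
t=8: queue=[E] q_used=0 → run E
t=9: (idle)

completion order = G, F, E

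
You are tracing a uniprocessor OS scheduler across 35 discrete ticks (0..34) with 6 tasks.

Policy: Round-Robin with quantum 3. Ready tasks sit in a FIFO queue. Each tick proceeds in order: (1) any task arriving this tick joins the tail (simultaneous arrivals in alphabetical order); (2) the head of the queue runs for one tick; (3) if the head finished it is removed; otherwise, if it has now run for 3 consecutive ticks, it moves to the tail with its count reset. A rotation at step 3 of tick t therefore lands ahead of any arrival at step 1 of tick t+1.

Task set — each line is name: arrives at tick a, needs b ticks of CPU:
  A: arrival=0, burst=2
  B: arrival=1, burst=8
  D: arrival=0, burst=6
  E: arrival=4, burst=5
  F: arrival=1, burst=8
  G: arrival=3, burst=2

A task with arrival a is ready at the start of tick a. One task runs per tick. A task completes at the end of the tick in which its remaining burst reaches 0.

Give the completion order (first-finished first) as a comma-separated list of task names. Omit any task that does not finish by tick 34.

completion order = A, G, D, E, B, F

t=0: queue=[A,D] q_used=0 → run A
t=1: queue=[A,D,B,F] q_used=1 → run A
t=2: queue=[D,B,F] q_used=0 → run D
t=3: queue=[D,B,F,G] q_used=1 → run D
t=4: queue=[D,B,F,G,E] q_used=2 → run D
t=5: queue=[B,F,G,E,D] q_used=0 → run B
t=6: queue=[B,F,G,E,D] q_used=1 → run B
t=7: queue=[B,F,G,E,D] q_used=2 → run B
t=8: queue=[F,G,E,D,B] q_used=0 → run F
t=9: queue=[F,G,E,D,B] q_used=1 → run F
t=10: queue=[F,G,E,D,B] q_used=2 → run F
t=11: queue=[G,E,D,B,F] q_used=0 → run G
t=12: queue=[G,E,D,B,F] q_used=1 → run G
t=13: queue=[E,D,B,F] q_used=0 → run E
t=14: queue=[E,D,B,F] q_used=1 → run E
t=15: queue=[E,D,B,F] q_used=2 → run E
t=16: queue=[D,B,F,E] q_used=0 → run D
t=17: queue=[D,B,F,E] q_used=1 → run D
t=18: queue=[D,B,F,E] q_used=2 → run D
t=19: queue=[B,F,E] q_used=0 → run B
t=20: queue=[B,F,E] q_used=1 → run B
t=21: queue=[B,F,E] q_used=2 → run B
t=22: queue=[F,E,B] q_used=0 → run F
t=23: queue=[F,E,B] q_used=1 → run F
t=24: queue=[F,E,B] q_used=2 → run F
t=25: queue=[E,B,F] q_used=0 → run E
t=26: queue=[E,B,F] q_used=1 → run E
t=27: queue=[B,F] q_used=0 → run B
t=28: queue=[B,F] q_used=1 → run B
t=29: queue=[F] q_used=0 → run F
t=30: queue=[F] q_used=1 → run F
t=31: (idle)
t=32: (idle)
t=33: (idle)
t=34: (idle)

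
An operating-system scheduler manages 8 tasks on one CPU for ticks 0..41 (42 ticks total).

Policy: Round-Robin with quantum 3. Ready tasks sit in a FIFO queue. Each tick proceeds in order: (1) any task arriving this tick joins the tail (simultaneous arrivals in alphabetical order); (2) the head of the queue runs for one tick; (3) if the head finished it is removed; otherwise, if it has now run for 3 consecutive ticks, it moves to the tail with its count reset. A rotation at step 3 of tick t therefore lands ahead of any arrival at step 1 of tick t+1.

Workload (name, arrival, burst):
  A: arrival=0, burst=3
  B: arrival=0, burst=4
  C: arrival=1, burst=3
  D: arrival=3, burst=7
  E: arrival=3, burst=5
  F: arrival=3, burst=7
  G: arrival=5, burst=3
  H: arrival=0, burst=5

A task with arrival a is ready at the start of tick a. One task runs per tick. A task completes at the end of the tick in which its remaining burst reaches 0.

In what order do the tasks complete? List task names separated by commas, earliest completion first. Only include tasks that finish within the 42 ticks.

completion order = A, C, G, B, H, E, D, F

t=0: queue=[A,B,H] q_used=0 → run A
t=1: queue=[A,B,H,C] q_used=1 → run A
t=2: queue=[A,B,H,C] q_used=2 → run A
t=3: queue=[B,H,C,D,E,F] q_used=0 → run B
t=4: queue=[B,H,C,D,E,F] q_used=1 → run B
t=5: queue=[B,H,C,D,E,F,G] q_used=2 → run B
t=6: queue=[H,C,D,E,F,G,B] q_used=0 → run H
t=7: queue=[H,C,D,E,F,G,B] q_used=1 → run H
t=8: queue=[H,C,D,E,F,G,B] q_used=2 → run H
t=9: queue=[C,D,E,F,G,B,H] q_used=0 → run C
t=10: queue=[C,D,E,F,G,B,H] q_used=1 → run C
t=11: queue=[C,D,E,F,G,B,H] q_used=2 → run C
t=12: queue=[D,E,F,G,B,H] q_used=0 → run D
t=13: queue=[D,E,F,G,B,H] q_used=1 → run D
t=14: queue=[D,E,F,G,B,H] q_used=2 → run D
t=15: queue=[E,F,G,B,H,D] q_used=0 → run E
t=16: queue=[E,F,G,B,H,D] q_used=1 → run E
t=17: queue=[E,F,G,B,H,D] q_used=2 → run E
t=18: queue=[F,G,B,H,D,E] q_used=0 → run F
t=19: queue=[F,G,B,H,D,E] q_used=1 → run F
t=20: queue=[F,G,B,H,D,E] q_used=2 → run F
t=21: queue=[G,B,H,D,E,F] q_used=0 → run G
t=22: queue=[G,B,H,D,E,F] q_used=1 → run G
t=23: queue=[G,B,H,D,E,F] q_used=2 → run G
t=24: queue=[B,H,D,E,F] q_used=0 → run B
t=25: queue=[H,D,E,F] q_used=0 → run H
t=26: queue=[H,D,E,F] q_used=1 → run H
t=27: queue=[D,E,F] q_used=0 → run D
t=28: queue=[D,E,F] q_used=1 → run D
t=29: queue=[D,E,F] q_used=2 → run D
t=30: queue=[E,F,D] q_used=0 → run E
t=31: queue=[E,F,D] q_used=1 → run E
t=32: queue=[F,D] q_used=0 → run F
t=33: queue=[F,D] q_used=1 → run F
t=34: queue=[F,D] q_used=2 → run F
t=35: queue=[D,F] q_used=0 → run D
t=36: queue=[F] q_used=0 → run F
t=37: (idle)
t=38: (idle)
t=39: (idle)
t=40: (idle)
t=41: (idle)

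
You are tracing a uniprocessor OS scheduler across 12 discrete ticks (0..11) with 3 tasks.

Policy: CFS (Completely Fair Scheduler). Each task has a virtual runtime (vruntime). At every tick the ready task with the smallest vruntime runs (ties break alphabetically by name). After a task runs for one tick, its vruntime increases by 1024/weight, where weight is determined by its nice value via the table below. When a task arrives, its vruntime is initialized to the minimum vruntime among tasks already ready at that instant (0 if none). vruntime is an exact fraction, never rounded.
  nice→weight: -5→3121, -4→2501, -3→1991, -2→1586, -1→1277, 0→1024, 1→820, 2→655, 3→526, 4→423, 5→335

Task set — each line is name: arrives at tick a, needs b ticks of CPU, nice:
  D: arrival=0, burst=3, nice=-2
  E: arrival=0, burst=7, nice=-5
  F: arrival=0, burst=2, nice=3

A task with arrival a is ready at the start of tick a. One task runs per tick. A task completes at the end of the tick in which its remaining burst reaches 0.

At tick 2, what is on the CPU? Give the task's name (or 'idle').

running at tick 2 = F

t=0: vr[D=0 E=0 F=0] → run D
t=1: vr[D=512/793 E=0 F=0] → run E
t=2: vr[D=512/793 E=1024/3121 F=0] → run F
t=3: vr[D=512/793 E=1024/3121 F=512/263] → run E
t=4: vr[D=512/793 E=2048/3121 F=512/263] → run D
t=5: vr[D=1024/793 E=2048/3121 F=512/263] → run E
t=6: vr[D=1024/793 E=3072/3121 F=512/263] → run E
t=7: vr[D=1024/793 E=4096/3121 F=512/263] → run D
t=8: vr[E=4096/3121 F=512/263] → run E
t=9: vr[E=5120/3121 F=512/263] → run E
t=10: vr[E=6144/3121 F=512/263] → run F
t=11: vr[E=6144/3121] → run E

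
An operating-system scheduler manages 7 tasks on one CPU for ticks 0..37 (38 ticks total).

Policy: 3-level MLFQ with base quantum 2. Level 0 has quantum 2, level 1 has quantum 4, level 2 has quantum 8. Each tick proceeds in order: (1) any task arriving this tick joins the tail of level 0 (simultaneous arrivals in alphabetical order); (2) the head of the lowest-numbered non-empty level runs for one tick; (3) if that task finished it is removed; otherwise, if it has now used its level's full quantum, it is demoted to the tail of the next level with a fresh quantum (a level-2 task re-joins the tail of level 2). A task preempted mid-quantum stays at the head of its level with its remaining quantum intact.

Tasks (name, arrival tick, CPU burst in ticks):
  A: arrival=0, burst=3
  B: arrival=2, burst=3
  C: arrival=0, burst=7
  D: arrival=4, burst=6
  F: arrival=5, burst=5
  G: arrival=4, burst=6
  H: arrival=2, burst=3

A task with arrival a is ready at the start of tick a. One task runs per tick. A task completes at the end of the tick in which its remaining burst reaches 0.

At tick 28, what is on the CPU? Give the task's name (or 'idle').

running at tick 28 = G

t=0: L0/L1/L2 = AC/-/- → run A
t=1: L0/L1/L2 = AC/-/- → run A
t=2: L0/L1/L2 = CBH/A/- → run C
t=3: L0/L1/L2 = CBH/A/- → run C
t=4: L0/L1/L2 = BHDG/AC/- → run B
t=5: L0/L1/L2 = BHDGF/AC/- → run B
t=6: L0/L1/L2 = HDGF/ACB/- → run H
t=7: L0/L1/L2 = HDGF/ACB/- → run H
t=8: L0/L1/L2 = DGF/ACBH/- → run D
t=9: L0/L1/L2 = DGF/ACBH/- → run D
t=10: L0/L1/L2 = GF/ACBHD/- → run G
t=11: L0/L1/L2 = GF/ACBHD/- → run G
t=12: L0/L1/L2 = F/ACBHDG/- → run F
t=13: L0/L1/L2 = F/ACBHDG/- → run F
t=14: L0/L1/L2 = -/ACBHDGF/- → run A
t=15: L0/L1/L2 = -/CBHDGF/- → run C
t=16: L0/L1/L2 = -/CBHDGF/- → run C
t=17: L0/L1/L2 = -/CBHDGF/- → run C
t=18: L0/L1/L2 = -/CBHDGF/- → run C
t=19: L0/L1/L2 = -/BHDGF/C → run B
t=20: L0/L1/L2 = -/HDGF/C → run H
t=21: L0/L1/L2 = -/DGF/C → run D
t=22: L0/L1/L2 = -/DGF/C → run D
t=23: L0/L1/L2 = -/DGF/C → run D
t=24: L0/L1/L2 = -/DGF/C → run D
t=25: L0/L1/L2 = -/GF/C → run G
t=26: L0/L1/L2 = -/GF/C → run G
t=27: L0/L1/L2 = -/GF/C → run G
t=28: L0/L1/L2 = -/GF/C → run G
t=29: L0/L1/L2 = -/F/C → run F
t=30: L0/L1/L2 = -/F/C → run F
t=31: L0/L1/L2 = -/F/C → run F
t=32: L0/L1/L2 = -/-/C → run C
t=33: (idle)
t=34: (idle)
t=35: (idle)
t=36: (idle)
t=37: (idle)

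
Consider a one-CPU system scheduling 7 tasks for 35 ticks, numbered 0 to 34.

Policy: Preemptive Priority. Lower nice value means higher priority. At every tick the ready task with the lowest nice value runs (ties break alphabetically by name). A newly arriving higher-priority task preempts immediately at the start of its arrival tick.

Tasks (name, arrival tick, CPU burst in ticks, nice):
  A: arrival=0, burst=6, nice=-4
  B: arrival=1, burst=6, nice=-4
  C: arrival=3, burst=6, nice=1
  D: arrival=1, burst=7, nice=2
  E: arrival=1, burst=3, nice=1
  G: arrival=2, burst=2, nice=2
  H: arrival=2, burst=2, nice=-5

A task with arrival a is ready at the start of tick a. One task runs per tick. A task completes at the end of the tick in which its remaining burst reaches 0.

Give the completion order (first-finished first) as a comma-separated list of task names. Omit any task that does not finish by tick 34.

completion order = H, A, B, C, E, D, G

t=0: ready={A} → run A
t=1: ready={A,B,D,E} → run A
t=2: ready={A,B,D,E,G,H} → run H
t=3: ready={A,B,C,D,E,G,H} → run H
t=4: ready={A,B,C,D,E,G} → run A
t=5: ready={A,B,C,D,E,G} → run A
t=6: ready={A,B,C,D,E,G} → run A
t=7: ready={A,B,C,D,E,G} → run A
t=8: ready={B,C,D,E,G} → run B
t=9: ready={B,C,D,E,G} → run B
t=10: ready={B,C,D,E,G} → run B
t=11: ready={B,C,D,E,G} → run B
t=12: ready={B,C,D,E,G} → run B
t=13: ready={B,C,D,E,G} → run B
t=14: ready={C,D,E,G} → run C
t=15: ready={C,D,E,G} → run C
t=16: ready={C,D,E,G} → run C
t=17: ready={C,D,E,G} → run C
t=18: ready={C,D,E,G} → run C
t=19: ready={C,D,E,G} → run C
t=20: ready={D,E,G} → run E
t=21: ready={D,E,G} → run E
t=22: ready={D,E,G} → run E
t=23: ready={D,G} → run D
t=24: ready={D,G} → run D
t=25: ready={D,G} → run D
t=26: ready={D,G} → run D
t=27: ready={D,G} → run D
t=28: ready={D,G} → run D
t=29: ready={D,G} → run D
t=30: ready={G} → run G
t=31: ready={G} → run G
t=32: (idle)
t=33: (idle)
t=34: (idle)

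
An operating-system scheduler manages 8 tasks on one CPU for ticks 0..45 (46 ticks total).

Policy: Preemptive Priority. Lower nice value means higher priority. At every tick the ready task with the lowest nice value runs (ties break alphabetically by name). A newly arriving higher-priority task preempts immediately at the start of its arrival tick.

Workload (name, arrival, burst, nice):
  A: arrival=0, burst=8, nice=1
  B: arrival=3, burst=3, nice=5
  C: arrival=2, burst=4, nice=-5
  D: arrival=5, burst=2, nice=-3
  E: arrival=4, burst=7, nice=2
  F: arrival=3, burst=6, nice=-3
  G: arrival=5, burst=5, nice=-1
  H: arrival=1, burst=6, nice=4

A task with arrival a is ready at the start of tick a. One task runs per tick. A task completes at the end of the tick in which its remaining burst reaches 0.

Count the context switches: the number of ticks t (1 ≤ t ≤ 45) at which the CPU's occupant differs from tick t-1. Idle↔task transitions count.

t=0: ready={A} → run A
t=1: ready={A,H} → run A
t=2: ready={A,C,H} → run C
t=3: ready={A,B,C,F,H} → run C
t=4: ready={A,B,C,E,F,H} → run C
t=5: ready={A,B,C,D,E,F,G,H} → run C
t=6: ready={A,B,D,E,F,G,H} → run D
t=7: ready={A,B,D,E,F,G,H} → run D
t=8: ready={A,B,E,F,G,H} → run F
t=9: ready={A,B,E,F,G,H} → run F
t=10: ready={A,B,E,F,G,H} → run F
t=11: ready={A,B,E,F,G,H} → run F
t=12: ready={A,B,E,F,G,H} → run F
t=13: ready={A,B,E,F,G,H} → run F
t=14: ready={A,B,E,G,H} → run G
t=15: ready={A,B,E,G,H} → run G
t=16: ready={A,B,E,G,H} → run G
t=17: ready={A,B,E,G,H} → run G
t=18: ready={A,B,E,G,H} → run G
t=19: ready={A,B,E,H} → run A
t=20: ready={A,B,E,H} → run A
t=21: ready={A,B,E,H} → run A
t=22: ready={A,B,E,H} → run A
t=23: ready={A,B,E,H} → run A
t=24: ready={A,B,E,H} → run A
t=25: ready={B,E,H} → run E
t=26: ready={B,E,H} → run E
t=27: ready={B,E,H} → run E
t=28: ready={B,E,H} → run E
t=29: ready={B,E,H} → run E
t=30: ready={B,E,H} → run E
t=31: ready={B,E,H} → run E
t=32: ready={B,H} → run H
t=33: ready={B,H} → run H
t=34: ready={B,H} → run H
t=35: ready={B,H} → run H
t=36: ready={B,H} → run H
t=37: ready={B,H} → run H
t=38: ready={B} → run B
t=39: ready={B} → run B
t=40: ready={B} → run B
t=41: (idle)
t=42: (idle)
t=43: (idle)
t=44: (idle)
t=45: (idle)

context switches = 9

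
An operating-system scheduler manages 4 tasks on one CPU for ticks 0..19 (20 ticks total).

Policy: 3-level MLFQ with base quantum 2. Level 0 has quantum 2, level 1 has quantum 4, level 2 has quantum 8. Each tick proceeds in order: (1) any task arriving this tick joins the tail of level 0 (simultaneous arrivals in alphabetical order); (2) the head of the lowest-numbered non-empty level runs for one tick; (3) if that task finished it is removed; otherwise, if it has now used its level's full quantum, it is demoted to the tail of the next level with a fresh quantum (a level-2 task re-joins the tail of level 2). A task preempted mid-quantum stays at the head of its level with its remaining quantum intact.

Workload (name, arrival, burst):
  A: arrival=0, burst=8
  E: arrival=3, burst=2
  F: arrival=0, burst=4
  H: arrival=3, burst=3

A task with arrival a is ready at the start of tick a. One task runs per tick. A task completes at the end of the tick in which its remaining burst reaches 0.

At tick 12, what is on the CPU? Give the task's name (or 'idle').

running at tick 12 = F

t=0: L0/L1/L2 = AF/-/- → run A
t=1: L0/L1/L2 = AF/-/- → run A
t=2: L0/L1/L2 = F/A/- → run F
t=3: L0/L1/L2 = FEH/A/- → run F
t=4: L0/L1/L2 = EH/AF/- → run E
t=5: L0/L1/L2 = EH/AF/- → run E
t=6: L0/L1/L2 = H/AF/- → run H
t=7: L0/L1/L2 = H/AF/- → run H
t=8: L0/L1/L2 = -/AFH/- → run A
t=9: L0/L1/L2 = -/AFH/- → run A
t=10: L0/L1/L2 = -/AFH/- → run A
t=11: L0/L1/L2 = -/AFH/- → run A
t=12: L0/L1/L2 = -/FH/A → run F
t=13: L0/L1/L2 = -/FH/A → run F
t=14: L0/L1/L2 = -/H/A → run H
t=15: L0/L1/L2 = -/-/A → run A
t=16: L0/L1/L2 = -/-/A → run A
t=17: (idle)
t=18: (idle)
t=19: (idle)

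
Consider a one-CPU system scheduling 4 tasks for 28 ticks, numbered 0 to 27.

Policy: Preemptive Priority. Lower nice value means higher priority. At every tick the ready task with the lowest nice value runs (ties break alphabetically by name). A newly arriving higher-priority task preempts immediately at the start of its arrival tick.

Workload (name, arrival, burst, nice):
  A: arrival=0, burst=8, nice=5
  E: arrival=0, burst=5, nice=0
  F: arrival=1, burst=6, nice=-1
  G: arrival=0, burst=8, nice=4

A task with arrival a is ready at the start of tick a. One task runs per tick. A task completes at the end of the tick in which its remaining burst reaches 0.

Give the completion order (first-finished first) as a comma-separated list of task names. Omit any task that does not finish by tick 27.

completion order = F, E, G, A

t=0: ready={A,E,G} → run E
t=1: ready={A,E,F,G} → run F
t=2: ready={A,E,F,G} → run F
t=3: ready={A,E,F,G} → run F
t=4: ready={A,E,F,G} → run F
t=5: ready={A,E,F,G} → run F
t=6: ready={A,E,F,G} → run F
t=7: ready={A,E,G} → run E
t=8: ready={A,E,G} → run E
t=9: ready={A,E,G} → run E
t=10: ready={A,E,G} → run E
t=11: ready={A,G} → run G
t=12: ready={A,G} → run G
t=13: ready={A,G} → run G
t=14: ready={A,G} → run G
t=15: ready={A,G} → run G
t=16: ready={A,G} → run G
t=17: ready={A,G} → run G
t=18: ready={A,G} → run G
t=19: ready={A} → run A
t=20: ready={A} → run A
t=21: ready={A} → run A
t=22: ready={A} → run A
t=23: ready={A} → run A
t=24: ready={A} → run A
t=25: ready={A} → run A
t=26: ready={A} → run A
t=27: (idle)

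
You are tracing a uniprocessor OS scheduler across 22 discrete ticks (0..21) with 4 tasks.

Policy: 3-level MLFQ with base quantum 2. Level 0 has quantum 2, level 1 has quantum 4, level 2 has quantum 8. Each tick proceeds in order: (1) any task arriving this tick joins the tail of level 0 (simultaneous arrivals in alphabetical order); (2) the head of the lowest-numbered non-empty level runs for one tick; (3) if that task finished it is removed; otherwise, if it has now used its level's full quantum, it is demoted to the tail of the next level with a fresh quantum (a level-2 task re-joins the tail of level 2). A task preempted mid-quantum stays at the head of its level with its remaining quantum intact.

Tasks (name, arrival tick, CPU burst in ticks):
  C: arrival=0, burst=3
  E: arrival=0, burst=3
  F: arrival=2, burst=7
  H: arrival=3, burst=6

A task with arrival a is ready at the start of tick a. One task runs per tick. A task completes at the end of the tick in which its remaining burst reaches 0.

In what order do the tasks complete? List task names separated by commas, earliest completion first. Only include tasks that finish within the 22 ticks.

t=0: L0/L1/L2 = CE/-/- → run C
t=1: L0/L1/L2 = CE/-/- → run C
t=2: L0/L1/L2 = EF/C/- → run E
t=3: L0/L1/L2 = EFH/C/- → run E
t=4: L0/L1/L2 = FH/CE/- → run F
t=5: L0/L1/L2 = FH/CE/- → run F
t=6: L0/L1/L2 = H/CEF/- → run H
t=7: L0/L1/L2 = H/CEF/- → run H
t=8: L0/L1/L2 = -/CEFH/- → run C
t=9: L0/L1/L2 = -/EFH/- → run E
t=10: L0/L1/L2 = -/FH/- → run F
t=11: L0/L1/L2 = -/FH/- → run F
t=12: L0/L1/L2 = -/FH/- → run F
t=13: L0/L1/L2 = -/FH/- → run F
t=14: L0/L1/L2 = -/H/F → run H
t=15: L0/L1/L2 = -/H/F → run H
t=16: L0/L1/L2 = -/H/F → run H
t=17: L0/L1/L2 = -/H/F → run H
t=18: L0/L1/L2 = -/-/F → run F
t=19: (idle)
t=20: (idle)
t=21: (idle)

completion order = C, E, H, F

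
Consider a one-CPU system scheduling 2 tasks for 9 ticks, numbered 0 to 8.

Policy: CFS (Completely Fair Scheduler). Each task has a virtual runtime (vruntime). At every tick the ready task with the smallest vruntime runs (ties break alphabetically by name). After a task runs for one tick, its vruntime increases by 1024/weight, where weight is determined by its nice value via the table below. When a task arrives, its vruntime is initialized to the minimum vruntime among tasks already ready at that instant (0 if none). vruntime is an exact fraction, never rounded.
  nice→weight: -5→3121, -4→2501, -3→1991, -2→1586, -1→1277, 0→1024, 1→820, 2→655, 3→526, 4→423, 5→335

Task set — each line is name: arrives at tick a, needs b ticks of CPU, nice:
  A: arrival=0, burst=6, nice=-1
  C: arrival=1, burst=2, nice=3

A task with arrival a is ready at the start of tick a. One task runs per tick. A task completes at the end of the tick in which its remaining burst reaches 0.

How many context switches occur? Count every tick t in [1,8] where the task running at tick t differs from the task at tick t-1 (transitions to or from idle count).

t=0: vr[A=0] → run A
t=1: vr[A=1024/1277 C=1024/1277] → run A
t=2: vr[A=2048/1277 C=1024/1277] → run C
t=3: vr[A=2048/1277 C=923136/335851] → run A
t=4: vr[A=3072/1277 C=923136/335851] → run A
t=5: vr[A=4096/1277 C=923136/335851] → run C
t=6: vr[A=4096/1277] → run A
t=7: vr[A=5120/1277] → run A
t=8: (idle)

context switches = 5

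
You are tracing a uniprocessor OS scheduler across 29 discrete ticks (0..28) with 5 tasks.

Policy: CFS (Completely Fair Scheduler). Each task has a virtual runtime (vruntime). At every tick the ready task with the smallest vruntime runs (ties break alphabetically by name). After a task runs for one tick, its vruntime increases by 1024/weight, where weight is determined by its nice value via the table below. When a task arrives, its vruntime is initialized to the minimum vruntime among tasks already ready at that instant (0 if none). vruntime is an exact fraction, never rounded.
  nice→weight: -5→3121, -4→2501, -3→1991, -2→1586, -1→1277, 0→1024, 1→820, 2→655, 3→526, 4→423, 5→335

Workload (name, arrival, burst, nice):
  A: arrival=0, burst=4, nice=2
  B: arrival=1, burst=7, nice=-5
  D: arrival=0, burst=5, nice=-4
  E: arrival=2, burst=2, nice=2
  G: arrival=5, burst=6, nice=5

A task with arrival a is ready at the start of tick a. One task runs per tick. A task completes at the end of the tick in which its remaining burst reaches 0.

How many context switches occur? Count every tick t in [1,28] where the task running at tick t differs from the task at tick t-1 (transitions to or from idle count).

t=0: vr[A=0 D=0] → run A
t=1: vr[A=1024/655 B=0 D=0] → run B
t=2: vr[A=1024/655 B=1024/3121 D=0 E=0] → run D
t=3: vr[A=1024/655 B=1024/3121 D=1024/2501 E=0] → run E
t=4: vr[A=1024/655 B=1024/3121 D=1024/2501 E=1024/655] → run B
t=5: vr[A=1024/655 B=2048/3121 D=1024/2501 E=1024/655 G=1024/2501] → run D
t=6: vr[A=1024/655 B=2048/3121 D=2048/2501 E=1024/655 G=1024/2501] → run G
t=7: vr[A=1024/655 B=2048/3121 D=2048/2501 E=1024/655 G=2904064/837835] → run B
t=8: vr[A=1024/655 B=3072/3121 D=2048/2501 E=1024/655 G=2904064/837835] → run D
t=9: vr[A=1024/655 B=3072/3121 D=3072/2501 E=1024/655 G=2904064/837835] → run B
t=10: vr[A=1024/655 B=4096/3121 D=3072/2501 E=1024/655 G=2904064/837835] → run D
t=11: vr[A=1024/655 B=4096/3121 D=4096/2501 E=1024/655 G=2904064/837835] → run B
t=12: vr[A=1024/655 B=5120/3121 D=4096/2501 E=1024/655 G=2904064/837835] → run A
t=13: vr[A=2048/655 B=5120/3121 D=4096/2501 E=1024/655 G=2904064/837835] → run E
t=14: vr[A=2048/655 B=5120/3121 D=4096/2501 G=2904064/837835] → run D
t=15: vr[A=2048/655 B=5120/3121 G=2904064/837835] → run B
t=16: vr[A=2048/655 B=6144/3121 G=2904064/837835] → run B
t=17: vr[A=2048/655 G=2904064/837835] → run A
t=18: vr[A=3072/655 G=2904064/837835] → run G
t=19: vr[A=3072/655 G=5465088/837835] → run A
t=20: vr[G=5465088/837835] → run G
t=21: vr[G=8026112/837835] → run G
t=22: vr[G=10587136/837835] → run G
t=23: vr[G=2629632/167567] → run G
t=24: (idle)
t=25: (idle)
t=26: (idle)
t=27: (idle)
t=28: (idle)

context switches = 20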